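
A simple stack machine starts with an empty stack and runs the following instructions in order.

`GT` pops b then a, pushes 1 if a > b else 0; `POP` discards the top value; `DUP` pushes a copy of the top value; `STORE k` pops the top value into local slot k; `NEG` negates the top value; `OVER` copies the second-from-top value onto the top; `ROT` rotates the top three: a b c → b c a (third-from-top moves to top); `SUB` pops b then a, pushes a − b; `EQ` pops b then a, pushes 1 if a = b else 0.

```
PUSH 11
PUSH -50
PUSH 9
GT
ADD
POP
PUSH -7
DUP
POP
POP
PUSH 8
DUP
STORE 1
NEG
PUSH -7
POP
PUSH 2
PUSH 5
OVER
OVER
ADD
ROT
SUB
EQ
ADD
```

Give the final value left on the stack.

PUSH 11  → 11
PUSH -50 → 11 -50
PUSH 9   → 11 -50 9
GT       → 11 0
ADD      → 11
POP      → (empty)
PUSH -7  → -7
DUP      → -7 -7
POP      → -7
POP      → (empty)
PUSH 8   → 8
DUP      → 8 8
STORE 1  → 8
NEG      → -8
PUSH -7  → -8 -7
POP      → -8
PUSH 2   → -8 2
PUSH 5   → -8 2 5
OVER     → -8 2 5 2
OVER     → -8 2 5 2 5
ADD      → -8 2 5 7
ROT      → -8 5 7 2
SUB      → -8 5 5
EQ       → -8 1
ADD      → -7

-7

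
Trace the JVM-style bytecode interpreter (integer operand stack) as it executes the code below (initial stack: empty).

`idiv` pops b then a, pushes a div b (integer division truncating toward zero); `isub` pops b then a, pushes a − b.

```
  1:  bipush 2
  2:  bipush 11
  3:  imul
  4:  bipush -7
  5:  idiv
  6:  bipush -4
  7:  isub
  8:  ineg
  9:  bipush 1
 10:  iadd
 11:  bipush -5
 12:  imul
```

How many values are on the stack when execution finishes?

1

bipush 2  -> 2
bipush 11 -> 2 11
imul      -> 22
bipush -7 -> 22 -7
idiv      -> -3
bipush -4 -> -3 -4
isub      -> 1
ineg      -> -1
bipush 1  -> -1 1
iadd      -> 0
bipush -5 -> 0 -5
imul      -> 0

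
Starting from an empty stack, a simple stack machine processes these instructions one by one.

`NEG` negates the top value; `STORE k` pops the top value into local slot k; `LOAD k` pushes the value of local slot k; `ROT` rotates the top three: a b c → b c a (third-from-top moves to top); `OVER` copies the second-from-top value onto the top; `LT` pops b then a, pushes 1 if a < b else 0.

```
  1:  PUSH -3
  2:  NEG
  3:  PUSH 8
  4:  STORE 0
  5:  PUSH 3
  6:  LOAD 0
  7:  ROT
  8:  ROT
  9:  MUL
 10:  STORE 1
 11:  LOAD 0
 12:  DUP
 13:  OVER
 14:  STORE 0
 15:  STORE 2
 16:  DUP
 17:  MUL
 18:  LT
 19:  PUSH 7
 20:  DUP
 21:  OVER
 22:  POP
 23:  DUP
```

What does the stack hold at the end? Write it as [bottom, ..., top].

PUSH -3 → [-3]
NEG     → [3]
PUSH 8  → [3, 8]
STORE 0 → [3]
PUSH 3  → [3, 3]
LOAD 0  → [3, 3, 8]
ROT     → [3, 8, 3]
ROT     → [8, 3, 3]
MUL     → [8, 9]
STORE 1 → [8]
LOAD 0  → [8, 8]
DUP     → [8, 8, 8]
OVER    → [8, 8, 8, 8]
STORE 0 → [8, 8, 8]
STORE 2 → [8, 8]
DUP     → [8, 8, 8]
MUL     → [8, 64]
LT      → [1]
PUSH 7  → [1, 7]
DUP     → [1, 7, 7]
OVER    → [1, 7, 7, 7]
POP     → [1, 7, 7]
DUP     → [1, 7, 7, 7]

[1, 7, 7, 7]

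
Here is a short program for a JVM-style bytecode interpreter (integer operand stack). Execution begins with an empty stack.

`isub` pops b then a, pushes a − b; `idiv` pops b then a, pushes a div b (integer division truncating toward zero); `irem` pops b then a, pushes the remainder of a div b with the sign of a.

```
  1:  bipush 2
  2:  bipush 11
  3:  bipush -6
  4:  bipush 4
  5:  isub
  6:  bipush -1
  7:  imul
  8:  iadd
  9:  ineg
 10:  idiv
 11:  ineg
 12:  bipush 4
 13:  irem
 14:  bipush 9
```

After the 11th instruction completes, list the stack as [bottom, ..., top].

[0]

bipush 2  → [2]
bipush 11 → [2, 11]
bipush -6 → [2, 11, -6]
bipush 4  → [2, 11, -6, 4]
isub      → [2, 11, -10]
bipush -1 → [2, 11, -10, -1]
imul      → [2, 11, 10]
iadd      → [2, 21]
ineg      → [2, -21]
idiv      → [0]
ineg      → [0]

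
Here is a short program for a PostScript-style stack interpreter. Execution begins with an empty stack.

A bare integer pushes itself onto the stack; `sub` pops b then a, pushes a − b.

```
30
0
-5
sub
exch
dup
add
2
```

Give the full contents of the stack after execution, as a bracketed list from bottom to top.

[5, 60, 2]

30   → 30
0    → 30 0
-5   → 30 0 -5
sub  → 30 5
exch → 5 30
dup  → 5 30 30
add  → 5 60
2    → 5 60 2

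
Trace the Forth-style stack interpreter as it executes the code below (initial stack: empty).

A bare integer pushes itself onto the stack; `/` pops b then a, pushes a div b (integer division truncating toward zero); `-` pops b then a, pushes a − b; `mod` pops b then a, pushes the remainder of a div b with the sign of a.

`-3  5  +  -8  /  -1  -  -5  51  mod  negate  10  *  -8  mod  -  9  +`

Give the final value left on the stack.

8

-3     → [-3]
5      → [-3, 5]
+      → [2]
-8     → [2, -8]
/      → [0]
-1     → [0, -1]
-      → [1]
-5     → [1, -5]
51     → [1, -5, 51]
mod    → [1, -5]
negate → [1, 5]
10     → [1, 5, 10]
*      → [1, 50]
-8     → [1, 50, -8]
mod    → [1, 2]
-      → [-1]
9      → [-1, 9]
+      → [8]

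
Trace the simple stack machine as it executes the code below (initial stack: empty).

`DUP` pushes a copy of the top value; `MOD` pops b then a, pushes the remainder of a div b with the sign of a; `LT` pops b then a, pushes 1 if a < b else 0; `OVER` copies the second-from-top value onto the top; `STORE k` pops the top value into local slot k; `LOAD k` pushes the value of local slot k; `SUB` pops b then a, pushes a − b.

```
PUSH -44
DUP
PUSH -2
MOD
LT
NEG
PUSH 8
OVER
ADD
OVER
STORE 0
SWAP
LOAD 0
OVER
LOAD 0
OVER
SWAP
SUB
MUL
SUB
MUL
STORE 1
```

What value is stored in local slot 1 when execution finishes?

PUSH -44 -> [-44]
DUP      -> [-44, -44]
PUSH -2  -> [-44, -44, -2]
MOD      -> [-44, 0]
LT       -> [1]
NEG      -> [-1]
PUSH 8   -> [-1, 8]
OVER     -> [-1, 8, -1]
ADD      -> [-1, 7]
OVER     -> [-1, 7, -1]
STORE 0  -> [-1, 7]
SWAP     -> [7, -1]
LOAD 0   -> [7, -1, -1]
OVER     -> [7, -1, -1, -1]
LOAD 0   -> [7, -1, -1, -1, -1]
OVER     -> [7, -1, -1, -1, -1, -1]
SWAP     -> [7, -1, -1, -1, -1, -1]
SUB      -> [7, -1, -1, -1, 0]
MUL      -> [7, -1, -1, 0]
SUB      -> [7, -1, -1]
MUL      -> [7, 1]
STORE 1  -> [7]

1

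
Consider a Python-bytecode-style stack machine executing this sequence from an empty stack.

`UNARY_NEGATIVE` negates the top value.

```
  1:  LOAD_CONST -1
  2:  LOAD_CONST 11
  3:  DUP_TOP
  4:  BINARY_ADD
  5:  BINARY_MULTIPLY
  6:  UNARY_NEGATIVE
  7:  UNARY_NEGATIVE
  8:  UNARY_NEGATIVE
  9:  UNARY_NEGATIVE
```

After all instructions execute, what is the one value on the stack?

-22

LOAD_CONST -1   → -1
LOAD_CONST 11   → -1 11
DUP_TOP         → -1 11 11
BINARY_ADD      → -1 22
BINARY_MULTIPLY → -22
UNARY_NEGATIVE  → 22
UNARY_NEGATIVE  → -22
UNARY_NEGATIVE  → 22
UNARY_NEGATIVE  → -22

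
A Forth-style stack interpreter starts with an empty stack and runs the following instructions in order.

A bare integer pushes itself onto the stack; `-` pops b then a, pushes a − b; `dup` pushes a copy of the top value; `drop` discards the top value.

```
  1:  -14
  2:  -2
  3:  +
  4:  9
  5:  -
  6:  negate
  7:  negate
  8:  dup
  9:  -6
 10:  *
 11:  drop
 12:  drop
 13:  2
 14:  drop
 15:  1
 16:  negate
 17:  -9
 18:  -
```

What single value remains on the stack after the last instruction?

-14    : -14
-2     : -14 -2
+      : -16
9      : -16 9
-      : -25
negate : 25
negate : -25
dup    : -25 -25
-6     : -25 -25 -6
*      : -25 150
drop   : -25
drop   : (empty)
2      : 2
drop   : (empty)
1      : 1
negate : -1
-9     : -1 -9
-      : 8

8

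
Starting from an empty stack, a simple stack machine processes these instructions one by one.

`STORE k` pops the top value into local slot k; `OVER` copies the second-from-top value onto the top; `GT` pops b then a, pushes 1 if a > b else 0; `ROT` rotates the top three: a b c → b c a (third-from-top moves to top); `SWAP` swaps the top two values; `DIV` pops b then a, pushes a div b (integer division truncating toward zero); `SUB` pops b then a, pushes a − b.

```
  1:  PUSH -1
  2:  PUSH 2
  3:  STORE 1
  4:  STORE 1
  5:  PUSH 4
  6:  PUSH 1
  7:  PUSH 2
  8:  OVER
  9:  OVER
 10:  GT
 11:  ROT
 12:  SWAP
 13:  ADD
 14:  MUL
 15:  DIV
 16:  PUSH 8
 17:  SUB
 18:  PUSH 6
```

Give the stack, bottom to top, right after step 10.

PUSH -1 -> -1
PUSH 2  -> -1 2
STORE 1 -> -1
STORE 1 -> (empty)
PUSH 4  -> 4
PUSH 1  -> 4 1
PUSH 2  -> 4 1 2
OVER    -> 4 1 2 1
OVER    -> 4 1 2 1 2
GT      -> 4 1 2 0

[4, 1, 2, 0]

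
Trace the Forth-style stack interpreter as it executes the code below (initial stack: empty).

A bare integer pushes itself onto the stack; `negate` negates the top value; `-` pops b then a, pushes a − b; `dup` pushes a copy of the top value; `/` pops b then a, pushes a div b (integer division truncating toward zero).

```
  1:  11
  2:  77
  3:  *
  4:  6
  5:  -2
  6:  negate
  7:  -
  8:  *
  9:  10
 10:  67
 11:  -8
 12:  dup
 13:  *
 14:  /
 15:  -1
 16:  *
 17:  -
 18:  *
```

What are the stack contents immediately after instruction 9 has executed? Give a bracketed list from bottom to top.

11      [11]
77      [11, 77]
*       [847]
6       [847, 6]
-2      [847, 6, -2]
negate  [847, 6, 2]
-       [847, 4]
*       [3388]
10      [3388, 10]

[3388, 10]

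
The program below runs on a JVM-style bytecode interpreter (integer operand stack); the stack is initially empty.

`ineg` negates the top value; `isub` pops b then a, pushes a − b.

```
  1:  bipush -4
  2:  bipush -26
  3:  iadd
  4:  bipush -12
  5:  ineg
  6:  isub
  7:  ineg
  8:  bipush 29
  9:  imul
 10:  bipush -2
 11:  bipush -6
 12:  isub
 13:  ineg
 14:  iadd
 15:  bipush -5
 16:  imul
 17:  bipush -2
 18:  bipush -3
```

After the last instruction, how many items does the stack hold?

3

bipush -4  → [-4]
bipush -26 → [-4, -26]
iadd       → [-30]
bipush -12 → [-30, -12]
ineg       → [-30, 12]
isub       → [-42]
ineg       → [42]
bipush 29  → [42, 29]
imul       → [1218]
bipush -2  → [1218, -2]
bipush -6  → [1218, -2, -6]
isub       → [1218, 4]
ineg       → [1218, -4]
iadd       → [1214]
bipush -5  → [1214, -5]
imul       → [-6070]
bipush -2  → [-6070, -2]
bipush -3  → [-6070, -2, -3]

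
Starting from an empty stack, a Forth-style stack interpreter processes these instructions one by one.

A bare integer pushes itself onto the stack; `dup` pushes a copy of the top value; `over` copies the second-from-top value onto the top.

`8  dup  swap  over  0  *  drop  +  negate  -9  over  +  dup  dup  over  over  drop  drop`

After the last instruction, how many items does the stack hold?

8      → 8
dup    → 8 8
swap   → 8 8
over   → 8 8 8
0      → 8 8 8 0
*      → 8 8 0
drop   → 8 8
+      → 16
negate → -16
-9     → -16 -9
over   → -16 -9 -16
+      → -16 -25
dup    → -16 -25 -25
dup    → -16 -25 -25 -25
over   → -16 -25 -25 -25 -25
over   → -16 -25 -25 -25 -25 -25
drop   → -16 -25 -25 -25 -25
drop   → -16 -25 -25 -25

4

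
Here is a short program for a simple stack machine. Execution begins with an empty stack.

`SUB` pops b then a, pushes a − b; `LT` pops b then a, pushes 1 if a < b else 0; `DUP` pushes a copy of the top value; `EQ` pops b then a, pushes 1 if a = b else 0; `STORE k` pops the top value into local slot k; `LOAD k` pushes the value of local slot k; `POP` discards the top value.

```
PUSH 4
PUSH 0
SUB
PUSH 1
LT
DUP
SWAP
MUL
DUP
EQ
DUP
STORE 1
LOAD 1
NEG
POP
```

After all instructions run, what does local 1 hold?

PUSH 4   4
PUSH 0   4 0
SUB      4
PUSH 1   4 1
LT       0
DUP      0 0
SWAP     0 0
MUL      0
DUP      0 0
EQ       1
DUP      1 1
STORE 1  1
LOAD 1   1 1
NEG      1 -1
POP      1

1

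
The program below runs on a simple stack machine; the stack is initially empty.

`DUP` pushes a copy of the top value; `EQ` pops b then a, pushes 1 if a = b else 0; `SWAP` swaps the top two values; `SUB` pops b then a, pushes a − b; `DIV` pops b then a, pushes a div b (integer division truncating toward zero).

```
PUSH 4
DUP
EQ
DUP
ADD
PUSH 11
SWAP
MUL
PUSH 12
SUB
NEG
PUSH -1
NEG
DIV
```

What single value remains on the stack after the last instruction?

-10

PUSH 4  → [4]
DUP     → [4, 4]
EQ      → [1]
DUP     → [1, 1]
ADD     → [2]
PUSH 11 → [2, 11]
SWAP    → [11, 2]
MUL     → [22]
PUSH 12 → [22, 12]
SUB     → [10]
NEG     → [-10]
PUSH -1 → [-10, -1]
NEG     → [-10, 1]
DIV     → [-10]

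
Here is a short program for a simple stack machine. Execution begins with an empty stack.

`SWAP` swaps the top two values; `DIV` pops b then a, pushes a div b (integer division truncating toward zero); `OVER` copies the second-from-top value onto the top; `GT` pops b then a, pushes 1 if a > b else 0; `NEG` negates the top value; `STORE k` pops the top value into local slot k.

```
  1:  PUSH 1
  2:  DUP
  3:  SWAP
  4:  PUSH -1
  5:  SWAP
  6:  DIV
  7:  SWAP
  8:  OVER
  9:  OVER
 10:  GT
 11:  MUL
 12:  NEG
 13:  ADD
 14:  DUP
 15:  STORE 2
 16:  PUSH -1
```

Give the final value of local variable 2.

-1

PUSH 1  : [1]
DUP     : [1, 1]
SWAP    : [1, 1]
PUSH -1 : [1, 1, -1]
SWAP    : [1, -1, 1]
DIV     : [1, -1]
SWAP    : [-1, 1]
OVER    : [-1, 1, -1]
OVER    : [-1, 1, -1, 1]
GT      : [-1, 1, 0]
MUL     : [-1, 0]
NEG     : [-1, 0]
ADD     : [-1]
DUP     : [-1, -1]
STORE 2 : [-1]
PUSH -1 : [-1, -1]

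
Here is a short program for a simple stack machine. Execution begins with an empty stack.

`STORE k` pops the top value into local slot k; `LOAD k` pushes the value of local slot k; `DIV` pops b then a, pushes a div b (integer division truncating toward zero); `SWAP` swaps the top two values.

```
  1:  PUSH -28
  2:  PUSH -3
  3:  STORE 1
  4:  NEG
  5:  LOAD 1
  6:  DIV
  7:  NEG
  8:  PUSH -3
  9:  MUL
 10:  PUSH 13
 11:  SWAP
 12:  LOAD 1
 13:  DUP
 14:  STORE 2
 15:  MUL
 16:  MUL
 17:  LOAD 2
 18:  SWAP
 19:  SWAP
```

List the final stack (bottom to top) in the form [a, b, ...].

[1053, -3]

PUSH -28 : -28
PUSH -3  : -28 -3
STORE 1  : -28
NEG      : 28
LOAD 1   : 28 -3
DIV      : -9
NEG      : 9
PUSH -3  : 9 -3
MUL      : -27
PUSH 13  : -27 13
SWAP     : 13 -27
LOAD 1   : 13 -27 -3
DUP      : 13 -27 -3 -3
STORE 2  : 13 -27 -3
MUL      : 13 81
MUL      : 1053
LOAD 2   : 1053 -3
SWAP     : -3 1053
SWAP     : 1053 -3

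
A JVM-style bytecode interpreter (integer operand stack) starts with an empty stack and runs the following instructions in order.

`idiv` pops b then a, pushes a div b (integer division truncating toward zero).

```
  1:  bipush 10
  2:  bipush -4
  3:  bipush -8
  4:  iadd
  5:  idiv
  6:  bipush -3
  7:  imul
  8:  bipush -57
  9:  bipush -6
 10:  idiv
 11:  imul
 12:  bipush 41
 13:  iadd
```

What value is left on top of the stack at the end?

41

bipush 10  -> [10]
bipush -4  -> [10, -4]
bipush -8  -> [10, -4, -8]
iadd       -> [10, -12]
idiv       -> [0]
bipush -3  -> [0, -3]
imul       -> [0]
bipush -57 -> [0, -57]
bipush -6  -> [0, -57, -6]
idiv       -> [0, 9]
imul       -> [0]
bipush 41  -> [0, 41]
iadd       -> [41]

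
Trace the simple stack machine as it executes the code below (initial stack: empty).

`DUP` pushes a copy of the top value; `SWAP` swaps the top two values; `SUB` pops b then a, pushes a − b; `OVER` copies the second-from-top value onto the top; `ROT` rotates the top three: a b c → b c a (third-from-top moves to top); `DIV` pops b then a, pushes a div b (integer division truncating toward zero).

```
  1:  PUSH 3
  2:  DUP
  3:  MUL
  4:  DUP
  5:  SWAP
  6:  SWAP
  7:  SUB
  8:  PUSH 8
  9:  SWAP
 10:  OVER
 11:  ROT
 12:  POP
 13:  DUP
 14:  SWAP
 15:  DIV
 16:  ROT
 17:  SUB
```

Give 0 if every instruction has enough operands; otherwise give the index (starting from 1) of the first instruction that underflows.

16

PUSH 3 : 3
DUP    : 3 3
MUL    : 9
DUP    : 9 9
SWAP   : 9 9
SWAP   : 9 9
SUB    : 0
PUSH 8 : 0 8
SWAP   : 8 0
OVER   : 8 0 8
ROT    : 0 8 8
POP    : 0 8
DUP    : 0 8 8
SWAP   : 0 8 8
DIV    : 0 1
ROT  — needs 3 operands, stack has 2 → underflow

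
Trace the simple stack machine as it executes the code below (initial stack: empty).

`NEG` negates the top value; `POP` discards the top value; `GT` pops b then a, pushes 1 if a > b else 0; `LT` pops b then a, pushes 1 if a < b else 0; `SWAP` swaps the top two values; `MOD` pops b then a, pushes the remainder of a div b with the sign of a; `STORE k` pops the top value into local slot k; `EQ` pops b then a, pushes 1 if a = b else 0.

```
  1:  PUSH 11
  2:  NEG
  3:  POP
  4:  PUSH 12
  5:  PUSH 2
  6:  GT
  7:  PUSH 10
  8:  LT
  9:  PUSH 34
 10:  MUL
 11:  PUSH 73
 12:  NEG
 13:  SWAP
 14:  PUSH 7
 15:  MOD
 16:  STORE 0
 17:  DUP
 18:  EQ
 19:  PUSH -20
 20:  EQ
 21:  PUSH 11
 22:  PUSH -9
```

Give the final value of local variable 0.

6

PUSH 11   11
NEG       -11
POP       (empty)
PUSH 12   12
PUSH 2    12 2
GT        1
PUSH 10   1 10
LT        1
PUSH 34   1 34
MUL       34
PUSH 73   34 73
NEG       34 -73
SWAP      -73 34
PUSH 7    -73 34 7
MOD       -73 6
STORE 0   -73
DUP       -73 -73
EQ        1
PUSH -20  1 -20
EQ        0
PUSH 11   0 11
PUSH -9   0 11 -9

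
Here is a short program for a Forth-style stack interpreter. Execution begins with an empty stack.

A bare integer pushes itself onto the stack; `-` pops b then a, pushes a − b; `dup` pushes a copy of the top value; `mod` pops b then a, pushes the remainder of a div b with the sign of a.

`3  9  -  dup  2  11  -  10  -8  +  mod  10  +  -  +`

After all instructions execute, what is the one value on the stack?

-21

3   -> 3
9   -> 3 9
-   -> -6
dup -> -6 -6
2   -> -6 -6 2
11  -> -6 -6 2 11
-   -> -6 -6 -9
10  -> -6 -6 -9 10
-8  -> -6 -6 -9 10 -8
+   -> -6 -6 -9 2
mod -> -6 -6 -1
10  -> -6 -6 -1 10
+   -> -6 -6 9
-   -> -6 -15
+   -> -21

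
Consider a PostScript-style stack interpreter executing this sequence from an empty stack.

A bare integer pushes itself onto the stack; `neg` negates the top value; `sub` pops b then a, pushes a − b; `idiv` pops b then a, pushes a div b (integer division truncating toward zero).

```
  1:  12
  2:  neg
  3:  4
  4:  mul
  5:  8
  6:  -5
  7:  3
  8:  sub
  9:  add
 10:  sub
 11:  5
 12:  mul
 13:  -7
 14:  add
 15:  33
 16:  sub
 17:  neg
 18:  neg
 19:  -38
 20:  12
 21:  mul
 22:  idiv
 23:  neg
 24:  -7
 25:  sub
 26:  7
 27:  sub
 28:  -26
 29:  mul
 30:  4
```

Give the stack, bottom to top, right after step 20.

[-280, -38, 12]

12  : 12
neg : -12
4   : -12 4
mul : -48
8   : -48 8
-5  : -48 8 -5
3   : -48 8 -5 3
sub : -48 8 -8
add : -48 0
sub : -48
5   : -48 5
mul : -240
-7  : -240 -7
add : -247
33  : -247 33
sub : -280
neg : 280
neg : -280
-38 : -280 -38
12  : -280 -38 12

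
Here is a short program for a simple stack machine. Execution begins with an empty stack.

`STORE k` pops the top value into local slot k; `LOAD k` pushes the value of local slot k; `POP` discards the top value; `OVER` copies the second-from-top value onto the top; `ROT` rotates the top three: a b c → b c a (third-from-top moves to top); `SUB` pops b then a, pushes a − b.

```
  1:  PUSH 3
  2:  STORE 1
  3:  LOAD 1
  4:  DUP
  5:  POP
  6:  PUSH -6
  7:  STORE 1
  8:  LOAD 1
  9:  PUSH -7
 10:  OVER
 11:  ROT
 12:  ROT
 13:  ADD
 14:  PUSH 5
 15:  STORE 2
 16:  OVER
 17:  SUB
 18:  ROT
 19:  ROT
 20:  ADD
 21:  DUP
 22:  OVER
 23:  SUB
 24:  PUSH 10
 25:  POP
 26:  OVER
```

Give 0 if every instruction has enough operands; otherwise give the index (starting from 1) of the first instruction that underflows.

PUSH 3  → [3]
STORE 1 → []
LOAD 1  → [3]
DUP     → [3, 3]
POP     → [3]
PUSH -6 → [3, -6]
STORE 1 → [3]
LOAD 1  → [3, -6]
PUSH -7 → [3, -6, -7]
OVER    → [3, -6, -7, -6]
ROT     → [3, -7, -6, -6]
ROT     → [3, -6, -6, -7]
ADD     → [3, -6, -13]
PUSH 5  → [3, -6, -13, 5]
STORE 2 → [3, -6, -13]
OVER    → [3, -6, -13, -6]
SUB     → [3, -6, -7]
ROT     → [-6, -7, 3]
ROT     → [-7, 3, -6]
ADD     → [-7, -3]
DUP     → [-7, -3, -3]
OVER    → [-7, -3, -3, -3]
SUB     → [-7, -3, 0]
PUSH 10 → [-7, -3, 0, 10]
POP     → [-7, -3, 0]
OVER    → [-7, -3, 0, -3]

0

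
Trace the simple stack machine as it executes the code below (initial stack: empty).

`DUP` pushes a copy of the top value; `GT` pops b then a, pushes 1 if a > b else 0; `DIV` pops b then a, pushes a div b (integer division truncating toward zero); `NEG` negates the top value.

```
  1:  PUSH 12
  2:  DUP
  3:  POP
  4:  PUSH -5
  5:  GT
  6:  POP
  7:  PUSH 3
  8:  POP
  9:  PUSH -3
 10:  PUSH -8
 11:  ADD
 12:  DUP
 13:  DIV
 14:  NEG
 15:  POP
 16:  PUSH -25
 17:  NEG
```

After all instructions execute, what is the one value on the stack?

PUSH 12  -> 12
DUP      -> 12 12
POP      -> 12
PUSH -5  -> 12 -5
GT       -> 1
POP      -> (empty)
PUSH 3   -> 3
POP      -> (empty)
PUSH -3  -> -3
PUSH -8  -> -3 -8
ADD      -> -11
DUP      -> -11 -11
DIV      -> 1
NEG      -> -1
POP      -> (empty)
PUSH -25 -> -25
NEG      -> 25

25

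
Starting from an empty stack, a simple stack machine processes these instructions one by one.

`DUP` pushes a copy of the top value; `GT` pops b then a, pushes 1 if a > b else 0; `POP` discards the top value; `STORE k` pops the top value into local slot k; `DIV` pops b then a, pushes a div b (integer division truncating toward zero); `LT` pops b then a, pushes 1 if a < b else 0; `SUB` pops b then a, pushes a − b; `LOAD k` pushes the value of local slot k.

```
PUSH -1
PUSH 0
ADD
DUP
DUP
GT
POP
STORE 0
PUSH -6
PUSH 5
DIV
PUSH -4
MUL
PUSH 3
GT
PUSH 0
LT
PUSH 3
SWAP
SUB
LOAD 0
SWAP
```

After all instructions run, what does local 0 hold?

PUSH -1 → [-1]
PUSH 0  → [-1, 0]
ADD     → [-1]
DUP     → [-1, -1]
DUP     → [-1, -1, -1]
GT      → [-1, 0]
POP     → [-1]
STORE 0 → []
PUSH -6 → [-6]
PUSH 5  → [-6, 5]
DIV     → [-1]
PUSH -4 → [-1, -4]
MUL     → [4]
PUSH 3  → [4, 3]
GT      → [1]
PUSH 0  → [1, 0]
LT      → [0]
PUSH 3  → [0, 3]
SWAP    → [3, 0]
SUB     → [3]
LOAD 0  → [3, -1]
SWAP    → [-1, 3]

-1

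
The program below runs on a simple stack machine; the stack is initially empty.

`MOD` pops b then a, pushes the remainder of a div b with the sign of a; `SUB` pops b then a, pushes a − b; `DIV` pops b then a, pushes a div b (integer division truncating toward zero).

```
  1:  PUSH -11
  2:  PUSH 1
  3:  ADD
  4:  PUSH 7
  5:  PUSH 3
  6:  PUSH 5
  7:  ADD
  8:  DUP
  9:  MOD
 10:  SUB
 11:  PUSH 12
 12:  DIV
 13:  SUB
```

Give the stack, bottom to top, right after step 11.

PUSH -11 : [-11]
PUSH 1   : [-11, 1]
ADD      : [-10]
PUSH 7   : [-10, 7]
PUSH 3   : [-10, 7, 3]
PUSH 5   : [-10, 7, 3, 5]
ADD      : [-10, 7, 8]
DUP      : [-10, 7, 8, 8]
MOD      : [-10, 7, 0]
SUB      : [-10, 7]
PUSH 12  : [-10, 7, 12]

[-10, 7, 12]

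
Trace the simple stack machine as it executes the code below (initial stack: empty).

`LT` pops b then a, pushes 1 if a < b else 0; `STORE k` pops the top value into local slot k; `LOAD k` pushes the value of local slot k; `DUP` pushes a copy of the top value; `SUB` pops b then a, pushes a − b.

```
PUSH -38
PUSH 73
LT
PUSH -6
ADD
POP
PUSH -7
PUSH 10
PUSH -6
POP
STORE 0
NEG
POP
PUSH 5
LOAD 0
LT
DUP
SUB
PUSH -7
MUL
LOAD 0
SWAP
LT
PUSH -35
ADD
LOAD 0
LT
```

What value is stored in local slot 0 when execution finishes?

10

PUSH -38  [-38]
PUSH 73   [-38, 73]
LT        [1]
PUSH -6   [1, -6]
ADD       [-5]
POP       []
PUSH -7   [-7]
PUSH 10   [-7, 10]
PUSH -6   [-7, 10, -6]
POP       [-7, 10]
STORE 0   [-7]
NEG       [7]
POP       []
PUSH 5    [5]
LOAD 0    [5, 10]
LT        [1]
DUP       [1, 1]
SUB       [0]
PUSH -7   [0, -7]
MUL       [0]
LOAD 0    [0, 10]
SWAP      [10, 0]
LT        [0]
PUSH -35  [0, -35]
ADD       [-35]
LOAD 0    [-35, 10]
LT        [1]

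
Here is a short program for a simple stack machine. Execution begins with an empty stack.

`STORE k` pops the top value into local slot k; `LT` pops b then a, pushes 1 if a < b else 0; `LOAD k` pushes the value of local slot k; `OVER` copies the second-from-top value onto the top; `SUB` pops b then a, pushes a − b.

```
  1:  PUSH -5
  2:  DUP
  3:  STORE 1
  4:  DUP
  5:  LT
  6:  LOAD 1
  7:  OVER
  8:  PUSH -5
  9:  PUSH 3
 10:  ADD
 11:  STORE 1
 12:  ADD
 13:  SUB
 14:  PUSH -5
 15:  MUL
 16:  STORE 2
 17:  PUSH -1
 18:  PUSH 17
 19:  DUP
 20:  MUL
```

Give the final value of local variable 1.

PUSH -5 → [-5]
DUP     → [-5, -5]
STORE 1 → [-5]
DUP     → [-5, -5]
LT      → [0]
LOAD 1  → [0, -5]
OVER    → [0, -5, 0]
PUSH -5 → [0, -5, 0, -5]
PUSH 3  → [0, -5, 0, -5, 3]
ADD     → [0, -5, 0, -2]
STORE 1 → [0, -5, 0]
ADD     → [0, -5]
SUB     → [5]
PUSH -5 → [5, -5]
MUL     → [-25]
STORE 2 → []
PUSH -1 → [-1]
PUSH 17 → [-1, 17]
DUP     → [-1, 17, 17]
MUL     → [-1, 289]

-2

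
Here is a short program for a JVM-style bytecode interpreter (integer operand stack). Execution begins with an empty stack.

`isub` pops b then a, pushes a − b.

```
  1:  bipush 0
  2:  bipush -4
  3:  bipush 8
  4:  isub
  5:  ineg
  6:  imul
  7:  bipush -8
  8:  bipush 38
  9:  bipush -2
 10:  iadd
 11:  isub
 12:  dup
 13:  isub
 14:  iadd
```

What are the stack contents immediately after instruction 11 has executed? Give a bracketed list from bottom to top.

bipush 0  -> [0]
bipush -4 -> [0, -4]
bipush 8  -> [0, -4, 8]
isub      -> [0, -12]
ineg      -> [0, 12]
imul      -> [0]
bipush -8 -> [0, -8]
bipush 38 -> [0, -8, 38]
bipush -2 -> [0, -8, 38, -2]
iadd      -> [0, -8, 36]
isub      -> [0, -44]

[0, -44]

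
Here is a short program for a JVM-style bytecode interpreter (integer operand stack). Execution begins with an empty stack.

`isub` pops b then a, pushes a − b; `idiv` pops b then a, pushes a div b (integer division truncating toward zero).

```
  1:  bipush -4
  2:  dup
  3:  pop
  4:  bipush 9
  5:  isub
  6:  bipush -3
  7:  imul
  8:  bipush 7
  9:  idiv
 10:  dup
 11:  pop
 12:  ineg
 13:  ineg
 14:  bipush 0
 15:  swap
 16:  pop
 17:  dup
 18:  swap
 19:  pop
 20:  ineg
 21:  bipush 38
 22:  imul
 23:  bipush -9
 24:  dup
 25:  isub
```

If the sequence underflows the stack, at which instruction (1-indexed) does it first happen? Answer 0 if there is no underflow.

bipush -4 → [-4]
dup       → [-4, -4]
pop       → [-4]
bipush 9  → [-4, 9]
isub      → [-13]
bipush -3 → [-13, -3]
imul      → [39]
bipush 7  → [39, 7]
idiv      → [5]
dup       → [5, 5]
pop       → [5]
ineg      → [-5]
ineg      → [5]
bipush 0  → [5, 0]
swap      → [0, 5]
pop       → [0]
dup       → [0, 0]
swap      → [0, 0]
pop       → [0]
ineg      → [0]
bipush 38 → [0, 38]
imul      → [0]
bipush -9 → [0, -9]
dup       → [0, -9, -9]
isub      → [0, 0]

0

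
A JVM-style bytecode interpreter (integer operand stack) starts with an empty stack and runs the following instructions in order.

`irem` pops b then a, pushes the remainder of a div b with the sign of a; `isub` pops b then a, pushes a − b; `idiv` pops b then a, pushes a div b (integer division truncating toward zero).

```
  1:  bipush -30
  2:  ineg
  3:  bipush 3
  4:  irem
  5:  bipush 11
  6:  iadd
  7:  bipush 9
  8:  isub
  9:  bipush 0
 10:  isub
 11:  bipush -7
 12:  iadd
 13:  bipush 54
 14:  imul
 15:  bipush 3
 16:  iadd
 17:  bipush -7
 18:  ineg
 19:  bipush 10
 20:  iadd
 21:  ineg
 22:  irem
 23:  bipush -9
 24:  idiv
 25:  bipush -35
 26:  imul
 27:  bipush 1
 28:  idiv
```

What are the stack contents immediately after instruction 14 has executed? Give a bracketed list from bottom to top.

[-270]

bipush -30  -30
ineg        30
bipush 3    30 3
irem        0
bipush 11   0 11
iadd        11
bipush 9    11 9
isub        2
bipush 0    2 0
isub        2
bipush -7   2 -7
iadd        -5
bipush 54   -5 54
imul        -270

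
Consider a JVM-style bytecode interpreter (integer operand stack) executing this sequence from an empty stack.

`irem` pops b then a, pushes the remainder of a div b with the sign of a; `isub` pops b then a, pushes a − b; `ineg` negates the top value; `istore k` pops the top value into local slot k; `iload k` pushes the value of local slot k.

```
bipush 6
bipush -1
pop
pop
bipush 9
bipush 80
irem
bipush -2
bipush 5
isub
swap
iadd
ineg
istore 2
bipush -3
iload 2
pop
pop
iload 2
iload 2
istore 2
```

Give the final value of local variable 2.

-2

bipush 6   [6]
bipush -1  [6, -1]
pop        [6]
pop        []
bipush 9   [9]
bipush 80  [9, 80]
irem       [9]
bipush -2  [9, -2]
bipush 5   [9, -2, 5]
isub       [9, -7]
swap       [-7, 9]
iadd       [2]
ineg       [-2]
istore 2   []
bipush -3  [-3]
iload 2    [-3, -2]
pop        [-3]
pop        []
iload 2    [-2]
iload 2    [-2, -2]
istore 2   [-2]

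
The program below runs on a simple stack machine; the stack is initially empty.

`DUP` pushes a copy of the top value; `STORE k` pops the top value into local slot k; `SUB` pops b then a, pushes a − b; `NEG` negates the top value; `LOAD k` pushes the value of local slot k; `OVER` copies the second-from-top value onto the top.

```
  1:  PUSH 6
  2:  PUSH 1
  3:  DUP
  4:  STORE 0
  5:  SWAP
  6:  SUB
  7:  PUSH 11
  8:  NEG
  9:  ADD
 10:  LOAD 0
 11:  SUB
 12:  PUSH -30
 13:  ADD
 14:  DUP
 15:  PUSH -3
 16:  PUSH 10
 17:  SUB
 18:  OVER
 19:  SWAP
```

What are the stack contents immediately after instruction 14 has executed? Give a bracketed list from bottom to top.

PUSH 6   : [6]
PUSH 1   : [6, 1]
DUP      : [6, 1, 1]
STORE 0  : [6, 1]
SWAP     : [1, 6]
SUB      : [-5]
PUSH 11  : [-5, 11]
NEG      : [-5, -11]
ADD      : [-16]
LOAD 0   : [-16, 1]
SUB      : [-17]
PUSH -30 : [-17, -30]
ADD      : [-47]
DUP      : [-47, -47]

[-47, -47]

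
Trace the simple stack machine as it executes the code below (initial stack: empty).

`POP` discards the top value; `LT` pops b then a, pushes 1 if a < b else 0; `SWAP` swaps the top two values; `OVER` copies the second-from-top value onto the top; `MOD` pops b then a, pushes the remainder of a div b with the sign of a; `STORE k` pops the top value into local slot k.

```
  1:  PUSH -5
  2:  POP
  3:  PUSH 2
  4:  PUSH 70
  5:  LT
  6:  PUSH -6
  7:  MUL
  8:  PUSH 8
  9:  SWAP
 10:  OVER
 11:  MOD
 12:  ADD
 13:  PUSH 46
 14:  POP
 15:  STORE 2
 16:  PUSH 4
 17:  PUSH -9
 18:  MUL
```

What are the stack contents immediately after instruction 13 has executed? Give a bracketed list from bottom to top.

[2, 46]

PUSH -5 : -5
POP     : (empty)
PUSH 2  : 2
PUSH 70 : 2 70
LT      : 1
PUSH -6 : 1 -6
MUL     : -6
PUSH 8  : -6 8
SWAP    : 8 -6
OVER    : 8 -6 8
MOD     : 8 -6
ADD     : 2
PUSH 46 : 2 46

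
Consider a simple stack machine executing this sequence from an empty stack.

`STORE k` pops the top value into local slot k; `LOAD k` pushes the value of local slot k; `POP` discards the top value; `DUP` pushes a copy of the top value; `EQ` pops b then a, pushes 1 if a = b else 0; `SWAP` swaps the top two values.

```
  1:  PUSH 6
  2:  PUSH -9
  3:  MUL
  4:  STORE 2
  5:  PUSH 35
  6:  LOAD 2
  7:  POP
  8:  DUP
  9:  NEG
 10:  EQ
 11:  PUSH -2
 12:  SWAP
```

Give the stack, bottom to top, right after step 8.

PUSH 6   6
PUSH -9  6 -9
MUL      -54
STORE 2  (empty)
PUSH 35  35
LOAD 2   35 -54
POP      35
DUP      35 35

[35, 35]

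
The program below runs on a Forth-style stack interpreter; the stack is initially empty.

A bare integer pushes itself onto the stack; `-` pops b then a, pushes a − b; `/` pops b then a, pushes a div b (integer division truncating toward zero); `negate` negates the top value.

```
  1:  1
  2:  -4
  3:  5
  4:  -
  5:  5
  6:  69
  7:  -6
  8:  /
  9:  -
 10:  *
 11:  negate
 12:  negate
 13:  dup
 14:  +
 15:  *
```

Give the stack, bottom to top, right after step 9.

[1, -9, 16]

1  : 1
-4 : 1 -4
5  : 1 -4 5
-  : 1 -9
5  : 1 -9 5
69 : 1 -9 5 69
-6 : 1 -9 5 69 -6
/  : 1 -9 5 -11
-  : 1 -9 16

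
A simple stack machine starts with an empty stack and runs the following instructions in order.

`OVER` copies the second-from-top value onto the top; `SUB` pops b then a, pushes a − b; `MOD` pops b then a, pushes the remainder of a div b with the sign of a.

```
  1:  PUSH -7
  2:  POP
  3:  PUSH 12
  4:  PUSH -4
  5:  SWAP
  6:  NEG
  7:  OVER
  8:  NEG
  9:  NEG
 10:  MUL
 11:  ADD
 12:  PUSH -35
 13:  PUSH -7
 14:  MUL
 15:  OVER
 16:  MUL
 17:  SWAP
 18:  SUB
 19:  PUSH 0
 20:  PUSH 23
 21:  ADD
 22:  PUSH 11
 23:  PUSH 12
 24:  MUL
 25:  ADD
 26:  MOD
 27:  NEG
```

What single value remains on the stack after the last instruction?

PUSH -7  -> [-7]
POP      -> []
PUSH 12  -> [12]
PUSH -4  -> [12, -4]
SWAP     -> [-4, 12]
NEG      -> [-4, -12]
OVER     -> [-4, -12, -4]
NEG      -> [-4, -12, 4]
NEG      -> [-4, -12, -4]
MUL      -> [-4, 48]
ADD      -> [44]
PUSH -35 -> [44, -35]
PUSH -7  -> [44, -35, -7]
MUL      -> [44, 245]
OVER     -> [44, 245, 44]
MUL      -> [44, 10780]
SWAP     -> [10780, 44]
SUB      -> [10736]
PUSH 0   -> [10736, 0]
PUSH 23  -> [10736, 0, 23]
ADD      -> [10736, 23]
PUSH 11  -> [10736, 23, 11]
PUSH 12  -> [10736, 23, 11, 12]
MUL      -> [10736, 23, 132]
ADD      -> [10736, 155]
MOD      -> [41]
NEG      -> [-41]

-41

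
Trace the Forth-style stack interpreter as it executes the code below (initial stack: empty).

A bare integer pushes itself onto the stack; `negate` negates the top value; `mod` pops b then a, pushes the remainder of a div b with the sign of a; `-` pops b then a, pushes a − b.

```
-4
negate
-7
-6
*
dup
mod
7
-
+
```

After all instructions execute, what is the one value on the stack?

-4     : -4
negate : 4
-7     : 4 -7
-6     : 4 -7 -6
*      : 4 42
dup    : 4 42 42
mod    : 4 0
7      : 4 0 7
-      : 4 -7
+      : -3

-3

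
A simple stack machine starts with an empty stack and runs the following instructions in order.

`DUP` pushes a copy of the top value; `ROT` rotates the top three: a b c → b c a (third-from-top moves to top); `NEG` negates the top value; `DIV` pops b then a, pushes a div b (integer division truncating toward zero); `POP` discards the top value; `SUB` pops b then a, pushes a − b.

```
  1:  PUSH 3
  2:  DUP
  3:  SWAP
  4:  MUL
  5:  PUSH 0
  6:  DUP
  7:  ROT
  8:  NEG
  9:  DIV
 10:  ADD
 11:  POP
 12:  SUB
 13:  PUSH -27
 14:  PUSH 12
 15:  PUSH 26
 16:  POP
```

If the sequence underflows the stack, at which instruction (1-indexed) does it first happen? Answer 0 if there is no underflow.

12

PUSH 3  [3]
DUP     [3, 3]
SWAP    [3, 3]
MUL     [9]
PUSH 0  [9, 0]
DUP     [9, 0, 0]
ROT     [0, 0, 9]
NEG     [0, 0, -9]
DIV     [0, 0]
ADD     [0]
POP     []
SUB  — needs 2 operands, stack has 0 → underflow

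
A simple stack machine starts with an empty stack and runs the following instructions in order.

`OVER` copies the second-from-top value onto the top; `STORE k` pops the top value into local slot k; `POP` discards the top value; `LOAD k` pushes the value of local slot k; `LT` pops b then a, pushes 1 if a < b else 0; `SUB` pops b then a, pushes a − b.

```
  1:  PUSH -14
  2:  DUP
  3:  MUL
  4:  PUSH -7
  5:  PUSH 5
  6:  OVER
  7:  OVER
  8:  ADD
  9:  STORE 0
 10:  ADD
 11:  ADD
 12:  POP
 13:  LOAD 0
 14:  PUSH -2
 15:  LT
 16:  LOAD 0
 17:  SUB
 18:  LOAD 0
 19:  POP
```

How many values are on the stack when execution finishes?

PUSH -14 : [-14]
DUP      : [-14, -14]
MUL      : [196]
PUSH -7  : [196, -7]
PUSH 5   : [196, -7, 5]
OVER     : [196, -7, 5, -7]
OVER     : [196, -7, 5, -7, 5]
ADD      : [196, -7, 5, -2]
STORE 0  : [196, -7, 5]
ADD      : [196, -2]
ADD      : [194]
POP      : []
LOAD 0   : [-2]
PUSH -2  : [-2, -2]
LT       : [0]
LOAD 0   : [0, -2]
SUB      : [2]
LOAD 0   : [2, -2]
POP      : [2]

1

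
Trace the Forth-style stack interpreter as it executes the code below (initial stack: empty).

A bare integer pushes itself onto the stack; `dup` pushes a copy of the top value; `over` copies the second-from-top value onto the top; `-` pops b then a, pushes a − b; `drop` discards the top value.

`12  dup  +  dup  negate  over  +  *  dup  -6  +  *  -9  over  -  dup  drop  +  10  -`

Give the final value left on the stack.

-19

12     → [12]
dup    → [12, 12]
+      → [24]
dup    → [24, 24]
negate → [24, -24]
over   → [24, -24, 24]
+      → [24, 0]
*      → [0]
dup    → [0, 0]
-6     → [0, 0, -6]
+      → [0, -6]
*      → [0]
-9     → [0, -9]
over   → [0, -9, 0]
-      → [0, -9]
dup    → [0, -9, -9]
drop   → [0, -9]
+      → [-9]
10     → [-9, 10]
-      → [-19]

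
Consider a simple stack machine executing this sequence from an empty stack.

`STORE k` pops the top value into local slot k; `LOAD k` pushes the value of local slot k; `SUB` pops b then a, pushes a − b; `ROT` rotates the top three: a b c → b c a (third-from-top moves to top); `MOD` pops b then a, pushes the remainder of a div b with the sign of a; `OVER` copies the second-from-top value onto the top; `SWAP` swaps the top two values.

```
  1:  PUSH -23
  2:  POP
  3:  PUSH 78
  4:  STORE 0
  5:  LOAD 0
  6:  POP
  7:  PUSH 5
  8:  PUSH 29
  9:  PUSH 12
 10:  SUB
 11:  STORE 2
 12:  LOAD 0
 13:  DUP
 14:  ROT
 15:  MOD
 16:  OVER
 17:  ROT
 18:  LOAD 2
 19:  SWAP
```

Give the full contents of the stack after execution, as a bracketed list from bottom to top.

PUSH -23  -23
POP       (empty)
PUSH 78   78
STORE 0   (empty)
LOAD 0    78
POP       (empty)
PUSH 5    5
PUSH 29   5 29
PUSH 12   5 29 12
SUB       5 17
STORE 2   5
LOAD 0    5 78
DUP       5 78 78
ROT       78 78 5
MOD       78 3
OVER      78 3 78
ROT       3 78 78
LOAD 2    3 78 78 17
SWAP      3 78 17 78

[3, 78, 17, 78]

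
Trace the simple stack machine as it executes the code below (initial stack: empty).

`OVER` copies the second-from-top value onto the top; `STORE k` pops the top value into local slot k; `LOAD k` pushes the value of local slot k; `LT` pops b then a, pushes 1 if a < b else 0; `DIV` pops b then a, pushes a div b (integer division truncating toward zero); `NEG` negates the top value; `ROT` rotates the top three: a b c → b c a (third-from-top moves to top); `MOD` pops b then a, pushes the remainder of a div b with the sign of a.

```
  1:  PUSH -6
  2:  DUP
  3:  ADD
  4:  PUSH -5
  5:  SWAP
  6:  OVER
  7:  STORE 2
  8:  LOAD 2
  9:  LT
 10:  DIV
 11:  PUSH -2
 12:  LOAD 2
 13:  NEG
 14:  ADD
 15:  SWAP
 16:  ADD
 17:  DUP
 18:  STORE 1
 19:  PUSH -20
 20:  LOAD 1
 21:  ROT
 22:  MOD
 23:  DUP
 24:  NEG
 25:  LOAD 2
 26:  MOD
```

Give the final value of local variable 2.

-5

PUSH -6  -> -6
DUP      -> -6 -6
ADD      -> -12
PUSH -5  -> -12 -5
SWAP     -> -5 -12
OVER     -> -5 -12 -5
STORE 2  -> -5 -12
LOAD 2   -> -5 -12 -5
LT       -> -5 1
DIV      -> -5
PUSH -2  -> -5 -2
LOAD 2   -> -5 -2 -5
NEG      -> -5 -2 5
ADD      -> -5 3
SWAP     -> 3 -5
ADD      -> -2
DUP      -> -2 -2
STORE 1  -> -2
PUSH -20 -> -2 -20
LOAD 1   -> -2 -20 -2
ROT      -> -20 -2 -2
MOD      -> -20 0
DUP      -> -20 0 0
NEG      -> -20 0 0
LOAD 2   -> -20 0 0 -5
MOD      -> -20 0 0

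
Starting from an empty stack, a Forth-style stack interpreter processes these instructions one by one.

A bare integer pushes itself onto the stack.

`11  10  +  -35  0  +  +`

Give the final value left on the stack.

-14

11   [11]
10   [11, 10]
+    [21]
-35  [21, -35]
0    [21, -35, 0]
+    [21, -35]
+    [-14]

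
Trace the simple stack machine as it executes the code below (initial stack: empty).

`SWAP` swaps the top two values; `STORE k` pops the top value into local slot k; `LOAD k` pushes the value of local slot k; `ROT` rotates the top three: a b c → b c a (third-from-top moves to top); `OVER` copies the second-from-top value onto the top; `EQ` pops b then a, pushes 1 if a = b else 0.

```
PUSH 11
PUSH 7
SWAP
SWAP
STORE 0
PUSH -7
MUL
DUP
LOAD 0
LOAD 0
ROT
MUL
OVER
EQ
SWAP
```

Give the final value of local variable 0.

PUSH 11  11
PUSH 7   11 7
SWAP     7 11
SWAP     11 7
STORE 0  11
PUSH -7  11 -7
MUL      -77
DUP      -77 -77
LOAD 0   -77 -77 7
LOAD 0   -77 -77 7 7
ROT      -77 7 7 -77
MUL      -77 7 -539
OVER     -77 7 -539 7
EQ       -77 7 0
SWAP     -77 0 7

7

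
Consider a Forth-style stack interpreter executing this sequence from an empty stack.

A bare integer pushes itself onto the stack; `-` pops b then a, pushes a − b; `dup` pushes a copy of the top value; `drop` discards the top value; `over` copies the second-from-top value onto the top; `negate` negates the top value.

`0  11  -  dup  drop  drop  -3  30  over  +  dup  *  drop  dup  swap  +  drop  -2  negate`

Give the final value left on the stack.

2

0      : 0
11     : 0 11
-      : -11
dup    : -11 -11
drop   : -11
drop   : (empty)
-3     : -3
30     : -3 30
over   : -3 30 -3
+      : -3 27
dup    : -3 27 27
*      : -3 729
drop   : -3
dup    : -3 -3
swap   : -3 -3
+      : -6
drop   : (empty)
-2     : -2
negate : 2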